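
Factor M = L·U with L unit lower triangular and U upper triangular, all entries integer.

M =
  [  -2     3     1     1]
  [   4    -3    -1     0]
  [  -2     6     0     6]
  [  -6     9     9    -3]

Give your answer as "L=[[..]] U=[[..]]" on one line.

L=[[1,0,0,0],[-2,1,0,0],[1,1,1,0],[3,0,-3,1]] U=[[-2,3,1,1],[0,3,1,2],[0,0,-2,3],[0,0,0,3]]

  r1 -= -2·r0 → [0,3,1,2]
  r2 -= 1·r0 → [0,3,-1,5]
  r3 -= 3·r0 → [0,0,6,-6]
  r2 -= 1·r1 → [0,0,-2,3]
  r3 -= 0·r1 → [0,0,6,-6]
  r3 -= -3·r2 → [0,0,0,3]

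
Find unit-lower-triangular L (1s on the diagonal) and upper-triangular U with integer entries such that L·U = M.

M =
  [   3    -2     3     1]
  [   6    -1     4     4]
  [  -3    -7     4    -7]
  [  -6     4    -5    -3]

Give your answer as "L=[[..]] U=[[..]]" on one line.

  r1 -= 2·r0 → [0,3,-2,2]
  r2 -= -1·r0 → [0,-9,7,-6]
  r3 -= -2·r0 → [0,0,1,-1]
  r2 -= -3·r1 → [0,0,1,0]
  r3 -= 0·r1 → [0,0,1,-1]
  r3 -= 1·r2 → [0,0,0,-1]

L=[[1,0,0,0],[2,1,0,0],[-1,-3,1,0],[-2,0,1,1]] U=[[3,-2,3,1],[0,3,-2,2],[0,0,1,0],[0,0,0,-1]]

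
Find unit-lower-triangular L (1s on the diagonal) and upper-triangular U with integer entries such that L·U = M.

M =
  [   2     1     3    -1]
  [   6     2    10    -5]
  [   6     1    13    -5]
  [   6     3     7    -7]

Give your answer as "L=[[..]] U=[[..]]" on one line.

  R1 -= 3·R0 → [0,-1,1,-2]
  R2 -= 3·R0 → [0,-2,4,-2]
  R3 -= 3·R0 → [0,0,-2,-4]
  R2 -= 2·R1 → [0,0,2,2]
  R3 -= 0·R1 → [0,0,-2,-4]
  R3 -= -1·R2 → [0,0,0,-2]

L=[[1,0,0,0],[3,1,0,0],[3,2,1,0],[3,0,-1,1]] U=[[2,1,3,-1],[0,-1,1,-2],[0,0,2,2],[0,0,0,-2]]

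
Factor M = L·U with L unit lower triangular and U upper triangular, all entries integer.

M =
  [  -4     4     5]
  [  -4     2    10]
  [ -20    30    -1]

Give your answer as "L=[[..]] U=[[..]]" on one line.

L=[[1,0,0],[1,1,0],[5,-5,1]] U=[[-4,4,5],[0,-2,5],[0,0,-1]]

  r1 -= 1·r0 → [0,-2,5]
  r2 -= 5·r0 → [0,10,-26]
  r2 -= -5·r1 → [0,0,-1]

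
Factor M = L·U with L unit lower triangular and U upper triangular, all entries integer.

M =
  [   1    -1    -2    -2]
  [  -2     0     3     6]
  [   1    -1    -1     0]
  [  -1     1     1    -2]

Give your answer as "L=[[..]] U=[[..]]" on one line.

  r1 -= -2·r0 → [0,-2,-1,2]
  r2 -= 1·r0 → [0,0,1,2]
  r3 -= -1·r0 → [0,0,-1,-4]
  r2 -= 0·r1 → [0,0,1,2]
  r3 -= 0·r1 → [0,0,-1,-4]
  r3 -= -1·r2 → [0,0,0,-2]

L=[[1,0,0,0],[-2,1,0,0],[1,0,1,0],[-1,0,-1,1]] U=[[1,-1,-2,-2],[0,-2,-1,2],[0,0,1,2],[0,0,0,-2]]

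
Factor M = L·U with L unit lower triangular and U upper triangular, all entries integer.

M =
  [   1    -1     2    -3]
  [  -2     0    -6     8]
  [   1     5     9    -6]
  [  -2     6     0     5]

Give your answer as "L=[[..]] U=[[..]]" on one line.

  row1 -= -2·row0 → [0,-2,-2,2]
  row2 -= 1·row0 → [0,6,7,-3]
  row3 -= -2·row0 → [0,4,4,-1]
  row2 -= -3·row1 → [0,0,1,3]
  row3 -= -2·row1 → [0,0,0,3]
  row3 -= 0·row2 → [0,0,0,3]

L=[[1,0,0,0],[-2,1,0,0],[1,-3,1,0],[-2,-2,0,1]] U=[[1,-1,2,-3],[0,-2,-2,2],[0,0,1,3],[0,0,0,3]]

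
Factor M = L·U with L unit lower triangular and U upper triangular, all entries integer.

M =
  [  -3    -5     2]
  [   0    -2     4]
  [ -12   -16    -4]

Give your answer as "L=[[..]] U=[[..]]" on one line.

  R1 -= 0·R0 → [0,-2,4]
  R2 -= 4·R0 → [0,4,-12]
  R2 -= -2·R1 → [0,0,-4]

L=[[1,0,0],[0,1,0],[4,-2,1]] U=[[-3,-5,2],[0,-2,4],[0,0,-4]]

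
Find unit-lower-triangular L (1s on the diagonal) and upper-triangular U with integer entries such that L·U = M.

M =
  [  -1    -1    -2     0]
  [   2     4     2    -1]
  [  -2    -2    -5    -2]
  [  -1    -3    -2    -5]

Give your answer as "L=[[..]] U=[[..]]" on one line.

L=[[1,0,0,0],[-2,1,0,0],[2,0,1,0],[1,-1,2,1]] U=[[-1,-1,-2,0],[0,2,-2,-1],[0,0,-1,-2],[0,0,0,-2]]

  R1 -= -2·R0 → [0,2,-2,-1]
  R2 -= 2·R0 → [0,0,-1,-2]
  R3 -= 1·R0 → [0,-2,0,-5]
  R2 -= 0·R1 → [0,0,-1,-2]
  R3 -= -1·R1 → [0,0,-2,-6]
  R3 -= 2·R2 → [0,0,0,-2]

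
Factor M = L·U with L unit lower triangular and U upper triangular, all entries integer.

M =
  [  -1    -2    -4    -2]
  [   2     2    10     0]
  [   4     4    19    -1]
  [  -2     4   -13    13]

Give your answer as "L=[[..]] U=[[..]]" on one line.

  row1 -= -2·row0 → [0,-2,2,-4]
  row2 -= -4·row0 → [0,-4,3,-9]
  row3 -= 2·row0 → [0,8,-5,17]
  row2 -= 2·row1 → [0,0,-1,-1]
  row3 -= -4·row1 → [0,0,3,1]
  row3 -= -3·row2 → [0,0,0,-2]

L=[[1,0,0,0],[-2,1,0,0],[-4,2,1,0],[2,-4,-3,1]] U=[[-1,-2,-4,-2],[0,-2,2,-4],[0,0,-1,-1],[0,0,0,-2]]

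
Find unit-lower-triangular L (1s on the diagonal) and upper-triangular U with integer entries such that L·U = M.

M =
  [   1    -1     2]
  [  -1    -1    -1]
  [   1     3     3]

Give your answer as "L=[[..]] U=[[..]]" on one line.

L=[[1,0,0],[-1,1,0],[1,-2,1]] U=[[1,-1,2],[0,-2,1],[0,0,3]]

  R1 -= -1·R0 → [0,-2,1]
  R2 -= 1·R0 → [0,4,1]
  R2 -= -2·R1 → [0,0,3]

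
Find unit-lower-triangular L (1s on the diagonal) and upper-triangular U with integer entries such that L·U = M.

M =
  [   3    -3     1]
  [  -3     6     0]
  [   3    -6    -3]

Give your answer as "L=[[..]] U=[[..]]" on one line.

L=[[1,0,0],[-1,1,0],[1,-1,1]] U=[[3,-3,1],[0,3,1],[0,0,-3]]

  R1 -= -1·R0 → [0,3,1]
  R2 -= 1·R0 → [0,-3,-4]
  R2 -= -1·R1 → [0,0,-3]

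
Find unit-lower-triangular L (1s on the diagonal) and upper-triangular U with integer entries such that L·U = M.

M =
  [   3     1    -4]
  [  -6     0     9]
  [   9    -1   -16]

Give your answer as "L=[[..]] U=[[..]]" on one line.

  row1 -= -2·row0 → [0,2,1]
  row2 -= 3·row0 → [0,-4,-4]
  row2 -= -2·row1 → [0,0,-2]

L=[[1,0,0],[-2,1,0],[3,-2,1]] U=[[3,1,-4],[0,2,1],[0,0,-2]]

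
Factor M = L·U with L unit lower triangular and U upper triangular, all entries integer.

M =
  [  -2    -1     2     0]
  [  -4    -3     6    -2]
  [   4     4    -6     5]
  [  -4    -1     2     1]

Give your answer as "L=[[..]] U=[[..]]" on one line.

  R1 -= 2·R0 → [0,-1,2,-2]
  R2 -= -2·R0 → [0,2,-2,5]
  R3 -= 2·R0 → [0,1,-2,1]
  R2 -= -2·R1 → [0,0,2,1]
  R3 -= -1·R1 → [0,0,0,-1]
  R3 -= 0·R2 → [0,0,0,-1]

L=[[1,0,0,0],[2,1,0,0],[-2,-2,1,0],[2,-1,0,1]] U=[[-2,-1,2,0],[0,-1,2,-2],[0,0,2,1],[0,0,0,-1]]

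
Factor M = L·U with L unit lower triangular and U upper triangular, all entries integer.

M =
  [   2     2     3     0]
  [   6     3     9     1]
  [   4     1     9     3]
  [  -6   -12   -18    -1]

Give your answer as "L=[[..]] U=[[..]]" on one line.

L=[[1,0,0,0],[3,1,0,0],[2,1,1,0],[-3,2,-3,1]] U=[[2,2,3,0],[0,-3,0,1],[0,0,3,2],[0,0,0,3]]

  R1 -= 3·R0 → [0,-3,0,1]
  R2 -= 2·R0 → [0,-3,3,3]
  R3 -= -3·R0 → [0,-6,-9,-1]
  R2 -= 1·R1 → [0,0,3,2]
  R3 -= 2·R1 → [0,0,-9,-3]
  R3 -= -3·R2 → [0,0,0,3]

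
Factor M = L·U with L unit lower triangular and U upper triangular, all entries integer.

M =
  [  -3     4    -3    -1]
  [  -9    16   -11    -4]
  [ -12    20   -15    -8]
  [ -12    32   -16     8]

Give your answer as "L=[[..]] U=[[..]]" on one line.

L=[[1,0,0,0],[3,1,0,0],[4,1,1,0],[4,4,-4,1]] U=[[-3,4,-3,-1],[0,4,-2,-1],[0,0,-1,-3],[0,0,0,4]]

  row1 -= 3·row0 → [0,4,-2,-1]
  row2 -= 4·row0 → [0,4,-3,-4]
  row3 -= 4·row0 → [0,16,-4,12]
  row2 -= 1·row1 → [0,0,-1,-3]
  row3 -= 4·row1 → [0,0,4,16]
  row3 -= -4·row2 → [0,0,0,4]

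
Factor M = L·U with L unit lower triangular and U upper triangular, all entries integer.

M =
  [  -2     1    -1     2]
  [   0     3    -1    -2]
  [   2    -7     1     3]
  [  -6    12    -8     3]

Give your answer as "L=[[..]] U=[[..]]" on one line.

L=[[1,0,0,0],[0,1,0,0],[-1,-2,1,0],[3,3,1,1]] U=[[-2,1,-1,2],[0,3,-1,-2],[0,0,-2,1],[0,0,0,2]]

  row1 -= 0·row0 → [0,3,-1,-2]
  row2 -= -1·row0 → [0,-6,0,5]
  row3 -= 3·row0 → [0,9,-5,-3]
  row2 -= -2·row1 → [0,0,-2,1]
  row3 -= 3·row1 → [0,0,-2,3]
  row3 -= 1·row2 → [0,0,0,2]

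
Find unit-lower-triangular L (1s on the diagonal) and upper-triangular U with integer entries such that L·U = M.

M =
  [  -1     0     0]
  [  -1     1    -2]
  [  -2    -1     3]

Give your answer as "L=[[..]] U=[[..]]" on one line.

L=[[1,0,0],[1,1,0],[2,-1,1]] U=[[-1,0,0],[0,1,-2],[0,0,1]]

  r1 -= 1·r0 → [0,1,-2]
  r2 -= 2·r0 → [0,-1,3]
  r2 -= -1·r1 → [0,0,1]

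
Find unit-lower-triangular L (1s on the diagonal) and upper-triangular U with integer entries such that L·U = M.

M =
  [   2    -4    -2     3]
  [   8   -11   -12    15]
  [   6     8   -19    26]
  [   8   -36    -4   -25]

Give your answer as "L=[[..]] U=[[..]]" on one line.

  row1 -= 4·row0 → [0,5,-4,3]
  row2 -= 3·row0 → [0,20,-13,17]
  row3 -= 4·row0 → [0,-20,4,-37]
  row2 -= 4·row1 → [0,0,3,5]
  row3 -= -4·row1 → [0,0,-12,-25]
  row3 -= -4·row2 → [0,0,0,-5]

L=[[1,0,0,0],[4,1,0,0],[3,4,1,0],[4,-4,-4,1]] U=[[2,-4,-2,3],[0,5,-4,3],[0,0,3,5],[0,0,0,-5]]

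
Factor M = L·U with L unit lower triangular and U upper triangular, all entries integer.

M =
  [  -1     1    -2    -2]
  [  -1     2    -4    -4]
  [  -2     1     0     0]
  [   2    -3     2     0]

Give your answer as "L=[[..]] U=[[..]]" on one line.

  r1 -= 1·r0 → [0,1,-2,-2]
  r2 -= 2·r0 → [0,-1,4,4]
  r3 -= -2·r0 → [0,-1,-2,-4]
  r2 -= -1·r1 → [0,0,2,2]
  r3 -= -1·r1 → [0,0,-4,-6]
  r3 -= -2·r2 → [0,0,0,-2]

L=[[1,0,0,0],[1,1,0,0],[2,-1,1,0],[-2,-1,-2,1]] U=[[-1,1,-2,-2],[0,1,-2,-2],[0,0,2,2],[0,0,0,-2]]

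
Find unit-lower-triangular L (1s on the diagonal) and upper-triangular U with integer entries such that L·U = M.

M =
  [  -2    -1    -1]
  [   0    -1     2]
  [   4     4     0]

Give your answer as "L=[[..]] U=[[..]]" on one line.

  r1 -= 0·r0 → [0,-1,2]
  r2 -= -2·r0 → [0,2,-2]
  r2 -= -2·r1 → [0,0,2]

L=[[1,0,0],[0,1,0],[-2,-2,1]] U=[[-2,-1,-1],[0,-1,2],[0,0,2]]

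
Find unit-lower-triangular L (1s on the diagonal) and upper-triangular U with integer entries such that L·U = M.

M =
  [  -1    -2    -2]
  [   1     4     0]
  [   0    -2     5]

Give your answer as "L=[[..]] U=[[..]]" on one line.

  r1 -= -1·r0 → [0,2,-2]
  r2 -= 0·r0 → [0,-2,5]
  r2 -= -1·r1 → [0,0,3]

L=[[1,0,0],[-1,1,0],[0,-1,1]] U=[[-1,-2,-2],[0,2,-2],[0,0,3]]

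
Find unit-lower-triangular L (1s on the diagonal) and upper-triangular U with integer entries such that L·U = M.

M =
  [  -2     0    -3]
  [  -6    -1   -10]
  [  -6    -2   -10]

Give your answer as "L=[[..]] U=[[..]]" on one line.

  r1 -= 3·r0 → [0,-1,-1]
  r2 -= 3·r0 → [0,-2,-1]
  r2 -= 2·r1 → [0,0,1]

L=[[1,0,0],[3,1,0],[3,2,1]] U=[[-2,0,-3],[0,-1,-1],[0,0,1]]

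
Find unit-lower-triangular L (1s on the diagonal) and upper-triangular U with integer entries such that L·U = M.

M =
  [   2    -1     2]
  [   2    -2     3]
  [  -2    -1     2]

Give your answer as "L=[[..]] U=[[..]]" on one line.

  row1 -= 1·row0 → [0,-1,1]
  row2 -= -1·row0 → [0,-2,4]
  row2 -= 2·row1 → [0,0,2]

L=[[1,0,0],[1,1,0],[-1,2,1]] U=[[2,-1,2],[0,-1,1],[0,0,2]]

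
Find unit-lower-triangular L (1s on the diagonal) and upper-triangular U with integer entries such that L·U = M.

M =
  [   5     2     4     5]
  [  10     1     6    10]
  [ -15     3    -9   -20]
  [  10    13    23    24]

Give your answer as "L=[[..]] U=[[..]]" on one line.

L=[[1,0,0,0],[2,1,0,0],[-3,-3,1,0],[2,-3,-3,1]] U=[[5,2,4,5],[0,-3,-2,0],[0,0,-3,-5],[0,0,0,-1]]

  row1 -= 2·row0 → [0,-3,-2,0]
  row2 -= -3·row0 → [0,9,3,-5]
  row3 -= 2·row0 → [0,9,15,14]
  row2 -= -3·row1 → [0,0,-3,-5]
  row3 -= -3·row1 → [0,0,9,14]
  row3 -= -3·row2 → [0,0,0,-1]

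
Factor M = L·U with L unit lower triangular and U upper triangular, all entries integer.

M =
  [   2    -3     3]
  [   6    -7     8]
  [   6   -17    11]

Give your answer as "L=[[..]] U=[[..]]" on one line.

L=[[1,0,0],[3,1,0],[3,-4,1]] U=[[2,-3,3],[0,2,-1],[0,0,-2]]

  row1 -= 3·row0 → [0,2,-1]
  row2 -= 3·row0 → [0,-8,2]
  row2 -= -4·row1 → [0,0,-2]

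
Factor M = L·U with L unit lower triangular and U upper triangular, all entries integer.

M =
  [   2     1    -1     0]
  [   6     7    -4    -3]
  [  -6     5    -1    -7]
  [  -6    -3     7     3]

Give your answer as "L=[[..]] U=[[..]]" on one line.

  R1 -= 3·R0 → [0,4,-1,-3]
  R2 -= -3·R0 → [0,8,-4,-7]
  R3 -= -3·R0 → [0,0,4,3]
  R2 -= 2·R1 → [0,0,-2,-1]
  R3 -= 0·R1 → [0,0,4,3]
  R3 -= -2·R2 → [0,0,0,1]

L=[[1,0,0,0],[3,1,0,0],[-3,2,1,0],[-3,0,-2,1]] U=[[2,1,-1,0],[0,4,-1,-3],[0,0,-2,-1],[0,0,0,1]]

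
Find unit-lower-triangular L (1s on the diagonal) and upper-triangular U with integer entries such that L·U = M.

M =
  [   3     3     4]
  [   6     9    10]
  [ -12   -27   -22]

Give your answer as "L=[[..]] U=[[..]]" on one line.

  row1 -= 2·row0 → [0,3,2]
  row2 -= -4·row0 → [0,-15,-6]
  row2 -= -5·row1 → [0,0,4]

L=[[1,0,0],[2,1,0],[-4,-5,1]] U=[[3,3,4],[0,3,2],[0,0,4]]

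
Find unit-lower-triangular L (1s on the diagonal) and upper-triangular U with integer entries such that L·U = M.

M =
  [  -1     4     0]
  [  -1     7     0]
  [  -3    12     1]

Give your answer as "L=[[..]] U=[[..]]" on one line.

L=[[1,0,0],[1,1,0],[3,0,1]] U=[[-1,4,0],[0,3,0],[0,0,1]]

  R1 -= 1·R0 → [0,3,0]
  R2 -= 3·R0 → [0,0,1]
  R2 -= 0·R1 → [0,0,1]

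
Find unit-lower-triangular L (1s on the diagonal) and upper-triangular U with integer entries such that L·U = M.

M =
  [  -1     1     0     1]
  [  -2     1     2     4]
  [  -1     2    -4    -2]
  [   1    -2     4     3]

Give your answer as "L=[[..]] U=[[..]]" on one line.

L=[[1,0,0,0],[2,1,0,0],[1,-1,1,0],[-1,1,-1,1]] U=[[-1,1,0,1],[0,-1,2,2],[0,0,-2,-1],[0,0,0,1]]

  r1 -= 2·r0 → [0,-1,2,2]
  r2 -= 1·r0 → [0,1,-4,-3]
  r3 -= -1·r0 → [0,-1,4,4]
  r2 -= -1·r1 → [0,0,-2,-1]
  r3 -= 1·r1 → [0,0,2,2]
  r3 -= -1·r2 → [0,0,0,1]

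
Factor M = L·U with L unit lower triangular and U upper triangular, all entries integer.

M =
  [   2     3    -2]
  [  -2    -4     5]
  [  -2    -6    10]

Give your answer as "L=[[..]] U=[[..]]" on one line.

L=[[1,0,0],[-1,1,0],[-1,3,1]] U=[[2,3,-2],[0,-1,3],[0,0,-1]]

  r1 -= -1·r0 → [0,-1,3]
  r2 -= -1·r0 → [0,-3,8]
  r2 -= 3·r1 → [0,0,-1]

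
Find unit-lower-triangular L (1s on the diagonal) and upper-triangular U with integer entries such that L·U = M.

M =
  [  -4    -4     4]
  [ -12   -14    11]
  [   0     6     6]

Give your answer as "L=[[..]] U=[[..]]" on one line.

  r1 -= 3·r0 → [0,-2,-1]
  r2 -= 0·r0 → [0,6,6]
  r2 -= -3·r1 → [0,0,3]

L=[[1,0,0],[3,1,0],[0,-3,1]] U=[[-4,-4,4],[0,-2,-1],[0,0,3]]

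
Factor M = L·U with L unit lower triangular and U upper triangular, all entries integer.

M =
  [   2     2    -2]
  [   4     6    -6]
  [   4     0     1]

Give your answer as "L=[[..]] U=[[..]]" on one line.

  r1 -= 2·r0 → [0,2,-2]
  r2 -= 2·r0 → [0,-4,5]
  r2 -= -2·r1 → [0,0,1]

L=[[1,0,0],[2,1,0],[2,-2,1]] U=[[2,2,-2],[0,2,-2],[0,0,1]]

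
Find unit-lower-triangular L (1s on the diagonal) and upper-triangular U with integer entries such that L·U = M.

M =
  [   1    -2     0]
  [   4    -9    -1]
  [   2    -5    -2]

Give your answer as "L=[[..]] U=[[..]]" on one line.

  row1 -= 4·row0 → [0,-1,-1]
  row2 -= 2·row0 → [0,-1,-2]
  row2 -= 1·row1 → [0,0,-1]

L=[[1,0,0],[4,1,0],[2,1,1]] U=[[1,-2,0],[0,-1,-1],[0,0,-1]]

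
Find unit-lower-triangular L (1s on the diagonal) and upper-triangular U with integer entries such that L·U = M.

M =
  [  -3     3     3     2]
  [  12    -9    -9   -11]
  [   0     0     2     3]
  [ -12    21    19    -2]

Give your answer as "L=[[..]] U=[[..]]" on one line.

  R1 -= -4·R0 → [0,3,3,-3]
  R2 -= 0·R0 → [0,0,2,3]
  R3 -= 4·R0 → [0,9,7,-10]
  R2 -= 0·R1 → [0,0,2,3]
  R3 -= 3·R1 → [0,0,-2,-1]
  R3 -= -1·R2 → [0,0,0,2]

L=[[1,0,0,0],[-4,1,0,0],[0,0,1,0],[4,3,-1,1]] U=[[-3,3,3,2],[0,3,3,-3],[0,0,2,3],[0,0,0,2]]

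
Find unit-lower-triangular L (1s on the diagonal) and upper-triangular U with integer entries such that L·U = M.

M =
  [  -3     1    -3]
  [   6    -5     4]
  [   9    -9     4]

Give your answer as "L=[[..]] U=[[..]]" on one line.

  R1 -= -2·R0 → [0,-3,-2]
  R2 -= -3·R0 → [0,-6,-5]
  R2 -= 2·R1 → [0,0,-1]

L=[[1,0,0],[-2,1,0],[-3,2,1]] U=[[-3,1,-3],[0,-3,-2],[0,0,-1]]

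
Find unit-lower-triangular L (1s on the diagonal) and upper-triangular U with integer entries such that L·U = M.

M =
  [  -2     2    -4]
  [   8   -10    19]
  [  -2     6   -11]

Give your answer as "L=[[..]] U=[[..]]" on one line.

L=[[1,0,0],[-4,1,0],[1,-2,1]] U=[[-2,2,-4],[0,-2,3],[0,0,-1]]

  row1 -= -4·row0 → [0,-2,3]
  row2 -= 1·row0 → [0,4,-7]
  row2 -= -2·row1 → [0,0,-1]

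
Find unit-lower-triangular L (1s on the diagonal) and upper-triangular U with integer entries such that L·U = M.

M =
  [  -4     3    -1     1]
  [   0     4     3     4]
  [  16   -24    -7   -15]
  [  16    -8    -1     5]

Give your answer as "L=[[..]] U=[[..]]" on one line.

L=[[1,0,0,0],[0,1,0,0],[-4,-3,1,0],[-4,1,4,1]] U=[[-4,3,-1,1],[0,4,3,4],[0,0,-2,1],[0,0,0,1]]

  row1 -= 0·row0 → [0,4,3,4]
  row2 -= -4·row0 → [0,-12,-11,-11]
  row3 -= -4·row0 → [0,4,-5,9]
  row2 -= -3·row1 → [0,0,-2,1]
  row3 -= 1·row1 → [0,0,-8,5]
  row3 -= 4·row2 → [0,0,0,1]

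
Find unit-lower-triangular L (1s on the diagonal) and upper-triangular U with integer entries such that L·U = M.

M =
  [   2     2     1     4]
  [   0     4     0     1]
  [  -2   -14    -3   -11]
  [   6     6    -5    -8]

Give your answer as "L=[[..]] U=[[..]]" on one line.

  R1 -= 0·R0 → [0,4,0,1]
  R2 -= -1·R0 → [0,-12,-2,-7]
  R3 -= 3·R0 → [0,0,-8,-20]
  R2 -= -3·R1 → [0,0,-2,-4]
  R3 -= 0·R1 → [0,0,-8,-20]
  R3 -= 4·R2 → [0,0,0,-4]

L=[[1,0,0,0],[0,1,0,0],[-1,-3,1,0],[3,0,4,1]] U=[[2,2,1,4],[0,4,0,1],[0,0,-2,-4],[0,0,0,-4]]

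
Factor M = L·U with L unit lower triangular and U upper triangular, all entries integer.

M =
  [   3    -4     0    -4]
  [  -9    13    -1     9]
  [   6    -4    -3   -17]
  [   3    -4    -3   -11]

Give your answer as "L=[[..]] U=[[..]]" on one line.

  row1 -= -3·row0 → [0,1,-1,-3]
  row2 -= 2·row0 → [0,4,-3,-9]
  row3 -= 1·row0 → [0,0,-3,-7]
  row2 -= 4·row1 → [0,0,1,3]
  row3 -= 0·row1 → [0,0,-3,-7]
  row3 -= -3·row2 → [0,0,0,2]

L=[[1,0,0,0],[-3,1,0,0],[2,4,1,0],[1,0,-3,1]] U=[[3,-4,0,-4],[0,1,-1,-3],[0,0,1,3],[0,0,0,2]]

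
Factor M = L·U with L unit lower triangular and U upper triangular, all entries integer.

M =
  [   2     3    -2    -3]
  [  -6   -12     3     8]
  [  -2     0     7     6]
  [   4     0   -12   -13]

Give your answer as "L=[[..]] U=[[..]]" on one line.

  row1 -= -3·row0 → [0,-3,-3,-1]
  row2 -= -1·row0 → [0,3,5,3]
  row3 -= 2·row0 → [0,-6,-8,-7]
  row2 -= -1·row1 → [0,0,2,2]
  row3 -= 2·row1 → [0,0,-2,-5]
  row3 -= -1·row2 → [0,0,0,-3]

L=[[1,0,0,0],[-3,1,0,0],[-1,-1,1,0],[2,2,-1,1]] U=[[2,3,-2,-3],[0,-3,-3,-1],[0,0,2,2],[0,0,0,-3]]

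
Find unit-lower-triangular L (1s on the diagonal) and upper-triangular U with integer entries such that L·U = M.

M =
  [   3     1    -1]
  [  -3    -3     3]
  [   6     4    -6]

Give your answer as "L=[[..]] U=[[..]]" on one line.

  r1 -= -1·r0 → [0,-2,2]
  r2 -= 2·r0 → [0,2,-4]
  r2 -= -1·r1 → [0,0,-2]

L=[[1,0,0],[-1,1,0],[2,-1,1]] U=[[3,1,-1],[0,-2,2],[0,0,-2]]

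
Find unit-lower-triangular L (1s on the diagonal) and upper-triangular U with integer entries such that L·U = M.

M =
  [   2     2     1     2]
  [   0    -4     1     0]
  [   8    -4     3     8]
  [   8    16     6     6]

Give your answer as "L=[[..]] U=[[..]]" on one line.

L=[[1,0,0,0],[0,1,0,0],[4,3,1,0],[4,-2,-1,1]] U=[[2,2,1,2],[0,-4,1,0],[0,0,-4,0],[0,0,0,-2]]

  row1 -= 0·row0 → [0,-4,1,0]
  row2 -= 4·row0 → [0,-12,-1,0]
  row3 -= 4·row0 → [0,8,2,-2]
  row2 -= 3·row1 → [0,0,-4,0]
  row3 -= -2·row1 → [0,0,4,-2]
  row3 -= -1·row2 → [0,0,0,-2]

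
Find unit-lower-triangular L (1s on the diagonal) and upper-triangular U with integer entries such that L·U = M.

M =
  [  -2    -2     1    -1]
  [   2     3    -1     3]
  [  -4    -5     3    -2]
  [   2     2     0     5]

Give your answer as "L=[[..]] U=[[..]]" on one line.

  R1 -= -1·R0 → [0,1,0,2]
  R2 -= 2·R0 → [0,-1,1,0]
  R3 -= -1·R0 → [0,0,1,4]
  R2 -= -1·R1 → [0,0,1,2]
  R3 -= 0·R1 → [0,0,1,4]
  R3 -= 1·R2 → [0,0,0,2]

L=[[1,0,0,0],[-1,1,0,0],[2,-1,1,0],[-1,0,1,1]] U=[[-2,-2,1,-1],[0,1,0,2],[0,0,1,2],[0,0,0,2]]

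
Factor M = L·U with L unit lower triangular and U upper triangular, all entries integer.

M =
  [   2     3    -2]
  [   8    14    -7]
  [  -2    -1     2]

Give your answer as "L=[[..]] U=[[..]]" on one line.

L=[[1,0,0],[4,1,0],[-1,1,1]] U=[[2,3,-2],[0,2,1],[0,0,-1]]

  R1 -= 4·R0 → [0,2,1]
  R2 -= -1·R0 → [0,2,0]
  R2 -= 1·R1 → [0,0,-1]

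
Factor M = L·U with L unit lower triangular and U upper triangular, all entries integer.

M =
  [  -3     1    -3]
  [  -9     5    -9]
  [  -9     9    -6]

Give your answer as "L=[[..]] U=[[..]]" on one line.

  R1 -= 3·R0 → [0,2,0]
  R2 -= 3·R0 → [0,6,3]
  R2 -= 3·R1 → [0,0,3]

L=[[1,0,0],[3,1,0],[3,3,1]] U=[[-3,1,-3],[0,2,0],[0,0,3]]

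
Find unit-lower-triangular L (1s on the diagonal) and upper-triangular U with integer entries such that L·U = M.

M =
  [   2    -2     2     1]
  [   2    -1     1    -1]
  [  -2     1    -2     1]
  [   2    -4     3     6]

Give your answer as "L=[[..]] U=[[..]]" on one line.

  row1 -= 1·row0 → [0,1,-1,-2]
  row2 -= -1·row0 → [0,-1,0,2]
  row3 -= 1·row0 → [0,-2,1,5]
  row2 -= -1·row1 → [0,0,-1,0]
  row3 -= -2·row1 → [0,0,-1,1]
  row3 -= 1·row2 → [0,0,0,1]

L=[[1,0,0,0],[1,1,0,0],[-1,-1,1,0],[1,-2,1,1]] U=[[2,-2,2,1],[0,1,-1,-2],[0,0,-1,0],[0,0,0,1]]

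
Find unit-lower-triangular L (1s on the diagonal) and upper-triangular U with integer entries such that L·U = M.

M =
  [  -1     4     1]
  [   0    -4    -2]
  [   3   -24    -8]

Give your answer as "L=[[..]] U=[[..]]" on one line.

  R1 -= 0·R0 → [0,-4,-2]
  R2 -= -3·R0 → [0,-12,-5]
  R2 -= 3·R1 → [0,0,1]

L=[[1,0,0],[0,1,0],[-3,3,1]] U=[[-1,4,1],[0,-4,-2],[0,0,1]]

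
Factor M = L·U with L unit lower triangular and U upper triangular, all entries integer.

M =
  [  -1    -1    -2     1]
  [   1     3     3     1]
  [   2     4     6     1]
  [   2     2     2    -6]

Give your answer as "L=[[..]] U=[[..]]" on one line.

  row1 -= -1·row0 → [0,2,1,2]
  row2 -= -2·row0 → [0,2,2,3]
  row3 -= -2·row0 → [0,0,-2,-4]
  row2 -= 1·row1 → [0,0,1,1]
  row3 -= 0·row1 → [0,0,-2,-4]
  row3 -= -2·row2 → [0,0,0,-2]

L=[[1,0,0,0],[-1,1,0,0],[-2,1,1,0],[-2,0,-2,1]] U=[[-1,-1,-2,1],[0,2,1,2],[0,0,1,1],[0,0,0,-2]]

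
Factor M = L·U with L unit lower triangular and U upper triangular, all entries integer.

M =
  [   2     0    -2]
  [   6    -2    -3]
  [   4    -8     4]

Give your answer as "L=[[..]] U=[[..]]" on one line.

  row1 -= 3·row0 → [0,-2,3]
  row2 -= 2·row0 → [0,-8,8]
  row2 -= 4·row1 → [0,0,-4]

L=[[1,0,0],[3,1,0],[2,4,1]] U=[[2,0,-2],[0,-2,3],[0,0,-4]]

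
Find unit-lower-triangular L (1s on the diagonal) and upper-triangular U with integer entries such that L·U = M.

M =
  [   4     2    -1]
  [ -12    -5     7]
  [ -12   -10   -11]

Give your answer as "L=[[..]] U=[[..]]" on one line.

L=[[1,0,0],[-3,1,0],[-3,-4,1]] U=[[4,2,-1],[0,1,4],[0,0,2]]

  R1 -= -3·R0 → [0,1,4]
  R2 -= -3·R0 → [0,-4,-14]
  R2 -= -4·R1 → [0,0,2]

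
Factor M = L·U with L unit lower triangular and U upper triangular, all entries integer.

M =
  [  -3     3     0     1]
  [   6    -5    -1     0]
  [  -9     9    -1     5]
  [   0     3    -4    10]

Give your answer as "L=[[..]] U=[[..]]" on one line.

  row1 -= -2·row0 → [0,1,-1,2]
  row2 -= 3·row0 → [0,0,-1,2]
  row3 -= 0·row0 → [0,3,-4,10]
  row2 -= 0·row1 → [0,0,-1,2]
  row3 -= 3·row1 → [0,0,-1,4]
  row3 -= 1·row2 → [0,0,0,2]

L=[[1,0,0,0],[-2,1,0,0],[3,0,1,0],[0,3,1,1]] U=[[-3,3,0,1],[0,1,-1,2],[0,0,-1,2],[0,0,0,2]]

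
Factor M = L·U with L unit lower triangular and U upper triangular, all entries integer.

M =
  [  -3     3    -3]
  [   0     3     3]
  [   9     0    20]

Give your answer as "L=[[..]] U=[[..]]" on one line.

L=[[1,0,0],[0,1,0],[-3,3,1]] U=[[-3,3,-3],[0,3,3],[0,0,2]]

  r1 -= 0·r0 → [0,3,3]
  r2 -= -3·r0 → [0,9,11]
  r2 -= 3·r1 → [0,0,2]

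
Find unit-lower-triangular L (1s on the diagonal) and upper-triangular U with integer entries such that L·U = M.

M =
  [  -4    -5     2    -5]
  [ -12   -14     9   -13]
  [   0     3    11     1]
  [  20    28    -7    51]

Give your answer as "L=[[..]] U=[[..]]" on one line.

L=[[1,0,0,0],[3,1,0,0],[0,3,1,0],[-5,3,-3,1]] U=[[-4,-5,2,-5],[0,1,3,2],[0,0,2,-5],[0,0,0,5]]

  row1 -= 3·row0 → [0,1,3,2]
  row2 -= 0·row0 → [0,3,11,1]
  row3 -= -5·row0 → [0,3,3,26]
  row2 -= 3·row1 → [0,0,2,-5]
  row3 -= 3·row1 → [0,0,-6,20]
  row3 -= -3·row2 → [0,0,0,5]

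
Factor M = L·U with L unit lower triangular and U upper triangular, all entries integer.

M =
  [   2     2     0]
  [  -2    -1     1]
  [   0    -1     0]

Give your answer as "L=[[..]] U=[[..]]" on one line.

L=[[1,0,0],[-1,1,0],[0,-1,1]] U=[[2,2,0],[0,1,1],[0,0,1]]

  row1 -= -1·row0 → [0,1,1]
  row2 -= 0·row0 → [0,-1,0]
  row2 -= -1·row1 → [0,0,1]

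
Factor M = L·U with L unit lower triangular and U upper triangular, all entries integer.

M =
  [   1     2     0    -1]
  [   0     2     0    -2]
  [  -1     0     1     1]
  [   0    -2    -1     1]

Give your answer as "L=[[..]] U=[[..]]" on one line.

  row1 -= 0·row0 → [0,2,0,-2]
  row2 -= -1·row0 → [0,2,1,0]
  row3 -= 0·row0 → [0,-2,-1,1]
  row2 -= 1·row1 → [0,0,1,2]
  row3 -= -1·row1 → [0,0,-1,-1]
  row3 -= -1·row2 → [0,0,0,1]

L=[[1,0,0,0],[0,1,0,0],[-1,1,1,0],[0,-1,-1,1]] U=[[1,2,0,-1],[0,2,0,-2],[0,0,1,2],[0,0,0,1]]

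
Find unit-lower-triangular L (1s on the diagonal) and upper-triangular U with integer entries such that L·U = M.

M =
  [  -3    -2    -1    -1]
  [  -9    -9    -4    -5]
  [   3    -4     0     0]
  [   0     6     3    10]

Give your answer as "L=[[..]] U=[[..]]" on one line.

L=[[1,0,0,0],[3,1,0,0],[-1,2,1,0],[0,-2,1,1]] U=[[-3,-2,-1,-1],[0,-3,-1,-2],[0,0,1,3],[0,0,0,3]]

  row1 -= 3·row0 → [0,-3,-1,-2]
  row2 -= -1·row0 → [0,-6,-1,-1]
  row3 -= 0·row0 → [0,6,3,10]
  row2 -= 2·row1 → [0,0,1,3]
  row3 -= -2·row1 → [0,0,1,6]
  row3 -= 1·row2 → [0,0,0,3]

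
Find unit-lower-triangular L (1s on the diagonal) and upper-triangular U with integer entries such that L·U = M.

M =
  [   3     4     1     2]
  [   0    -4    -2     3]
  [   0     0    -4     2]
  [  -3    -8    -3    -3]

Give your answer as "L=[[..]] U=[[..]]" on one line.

L=[[1,0,0,0],[0,1,0,0],[0,0,1,0],[-1,1,0,1]] U=[[3,4,1,2],[0,-4,-2,3],[0,0,-4,2],[0,0,0,-4]]

  R1 -= 0·R0 → [0,-4,-2,3]
  R2 -= 0·R0 → [0,0,-4,2]
  R3 -= -1·R0 → [0,-4,-2,-1]
  R2 -= 0·R1 → [0,0,-4,2]
  R3 -= 1·R1 → [0,0,0,-4]
  R3 -= 0·R2 → [0,0,0,-4]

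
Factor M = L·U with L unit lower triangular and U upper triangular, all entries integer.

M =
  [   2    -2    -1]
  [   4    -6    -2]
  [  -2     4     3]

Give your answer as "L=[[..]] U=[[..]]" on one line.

L=[[1,0,0],[2,1,0],[-1,-1,1]] U=[[2,-2,-1],[0,-2,0],[0,0,2]]

  R1 -= 2·R0 → [0,-2,0]
  R2 -= -1·R0 → [0,2,2]
  R2 -= -1·R1 → [0,0,2]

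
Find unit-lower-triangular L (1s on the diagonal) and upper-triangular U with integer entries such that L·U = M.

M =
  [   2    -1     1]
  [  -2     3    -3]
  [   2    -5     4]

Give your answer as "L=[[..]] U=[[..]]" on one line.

  row1 -= -1·row0 → [0,2,-2]
  row2 -= 1·row0 → [0,-4,3]
  row2 -= -2·row1 → [0,0,-1]

L=[[1,0,0],[-1,1,0],[1,-2,1]] U=[[2,-1,1],[0,2,-2],[0,0,-1]]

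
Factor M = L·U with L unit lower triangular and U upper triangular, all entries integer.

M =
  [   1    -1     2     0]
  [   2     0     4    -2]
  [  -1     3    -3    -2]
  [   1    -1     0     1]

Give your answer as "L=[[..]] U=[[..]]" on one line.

  R1 -= 2·R0 → [0,2,0,-2]
  R2 -= -1·R0 → [0,2,-1,-2]
  R3 -= 1·R0 → [0,0,-2,1]
  R2 -= 1·R1 → [0,0,-1,0]
  R3 -= 0·R1 → [0,0,-2,1]
  R3 -= 2·R2 → [0,0,0,1]

L=[[1,0,0,0],[2,1,0,0],[-1,1,1,0],[1,0,2,1]] U=[[1,-1,2,0],[0,2,0,-2],[0,0,-1,0],[0,0,0,1]]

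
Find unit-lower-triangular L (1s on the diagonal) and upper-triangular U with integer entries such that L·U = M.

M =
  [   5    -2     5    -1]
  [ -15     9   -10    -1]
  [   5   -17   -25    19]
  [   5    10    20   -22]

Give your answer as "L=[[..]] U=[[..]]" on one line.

L=[[1,0,0,0],[-3,1,0,0],[1,-5,1,0],[1,4,1,1]] U=[[5,-2,5,-1],[0,3,5,-4],[0,0,-5,0],[0,0,0,-5]]

  r1 -= -3·r0 → [0,3,5,-4]
  r2 -= 1·r0 → [0,-15,-30,20]
  r3 -= 1·r0 → [0,12,15,-21]
  r2 -= -5·r1 → [0,0,-5,0]
  r3 -= 4·r1 → [0,0,-5,-5]
  r3 -= 1·r2 → [0,0,0,-5]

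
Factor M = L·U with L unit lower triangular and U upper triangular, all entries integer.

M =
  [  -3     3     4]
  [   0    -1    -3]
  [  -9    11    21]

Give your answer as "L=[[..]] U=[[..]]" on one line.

  r1 -= 0·r0 → [0,-1,-3]
  r2 -= 3·r0 → [0,2,9]
  r2 -= -2·r1 → [0,0,3]

L=[[1,0,0],[0,1,0],[3,-2,1]] U=[[-3,3,4],[0,-1,-3],[0,0,3]]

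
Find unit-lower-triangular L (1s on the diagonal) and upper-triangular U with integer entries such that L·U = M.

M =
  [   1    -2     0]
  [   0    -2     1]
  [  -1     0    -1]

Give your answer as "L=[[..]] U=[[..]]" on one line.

  r1 -= 0·r0 → [0,-2,1]
  r2 -= -1·r0 → [0,-2,-1]
  r2 -= 1·r1 → [0,0,-2]

L=[[1,0,0],[0,1,0],[-1,1,1]] U=[[1,-2,0],[0,-2,1],[0,0,-2]]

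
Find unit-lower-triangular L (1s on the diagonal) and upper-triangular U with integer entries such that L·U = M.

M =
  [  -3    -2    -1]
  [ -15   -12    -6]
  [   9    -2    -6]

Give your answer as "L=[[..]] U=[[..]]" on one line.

  R1 -= 5·R0 → [0,-2,-1]
  R2 -= -3·R0 → [0,-8,-9]
  R2 -= 4·R1 → [0,0,-5]

L=[[1,0,0],[5,1,0],[-3,4,1]] U=[[-3,-2,-1],[0,-2,-1],[0,0,-5]]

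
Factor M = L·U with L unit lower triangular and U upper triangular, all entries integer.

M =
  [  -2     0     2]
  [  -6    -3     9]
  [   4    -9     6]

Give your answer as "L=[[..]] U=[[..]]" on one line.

  row1 -= 3·row0 → [0,-3,3]
  row2 -= -2·row0 → [0,-9,10]
  row2 -= 3·row1 → [0,0,1]

L=[[1,0,0],[3,1,0],[-2,3,1]] U=[[-2,0,2],[0,-3,3],[0,0,1]]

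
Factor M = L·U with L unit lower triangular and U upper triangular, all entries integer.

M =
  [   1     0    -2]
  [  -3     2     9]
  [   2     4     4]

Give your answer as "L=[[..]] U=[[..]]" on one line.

L=[[1,0,0],[-3,1,0],[2,2,1]] U=[[1,0,-2],[0,2,3],[0,0,2]]

  R1 -= -3·R0 → [0,2,3]
  R2 -= 2·R0 → [0,4,8]
  R2 -= 2·R1 → [0,0,2]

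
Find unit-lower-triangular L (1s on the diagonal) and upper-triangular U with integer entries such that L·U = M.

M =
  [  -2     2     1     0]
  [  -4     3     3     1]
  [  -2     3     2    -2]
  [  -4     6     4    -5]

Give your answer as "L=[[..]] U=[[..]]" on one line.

L=[[1,0,0,0],[2,1,0,0],[1,-1,1,0],[2,-2,2,1]] U=[[-2,2,1,0],[0,-1,1,1],[0,0,2,-1],[0,0,0,-1]]

  row1 -= 2·row0 → [0,-1,1,1]
  row2 -= 1·row0 → [0,1,1,-2]
  row3 -= 2·row0 → [0,2,2,-5]
  row2 -= -1·row1 → [0,0,2,-1]
  row3 -= -2·row1 → [0,0,4,-3]
  row3 -= 2·row2 → [0,0,0,-1]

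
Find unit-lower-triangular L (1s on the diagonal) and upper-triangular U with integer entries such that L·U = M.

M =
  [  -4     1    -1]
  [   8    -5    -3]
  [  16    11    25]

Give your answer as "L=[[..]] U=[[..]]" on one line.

L=[[1,0,0],[-2,1,0],[-4,-5,1]] U=[[-4,1,-1],[0,-3,-5],[0,0,-4]]

  r1 -= -2·r0 → [0,-3,-5]
  r2 -= -4·r0 → [0,15,21]
  r2 -= -5·r1 → [0,0,-4]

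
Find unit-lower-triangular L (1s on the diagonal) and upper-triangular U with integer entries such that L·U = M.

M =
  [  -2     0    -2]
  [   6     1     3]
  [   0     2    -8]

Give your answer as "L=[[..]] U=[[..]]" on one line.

  r1 -= -3·r0 → [0,1,-3]
  r2 -= 0·r0 → [0,2,-8]
  r2 -= 2·r1 → [0,0,-2]

L=[[1,0,0],[-3,1,0],[0,2,1]] U=[[-2,0,-2],[0,1,-3],[0,0,-2]]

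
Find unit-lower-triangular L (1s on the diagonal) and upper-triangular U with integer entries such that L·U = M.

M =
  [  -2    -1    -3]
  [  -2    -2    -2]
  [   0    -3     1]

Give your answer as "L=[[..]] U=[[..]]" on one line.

L=[[1,0,0],[1,1,0],[0,3,1]] U=[[-2,-1,-3],[0,-1,1],[0,0,-2]]

  R1 -= 1·R0 → [0,-1,1]
  R2 -= 0·R0 → [0,-3,1]
  R2 -= 3·R1 → [0,0,-2]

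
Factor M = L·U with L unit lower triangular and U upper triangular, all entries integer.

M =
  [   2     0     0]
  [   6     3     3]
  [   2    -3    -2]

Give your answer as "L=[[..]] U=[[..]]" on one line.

L=[[1,0,0],[3,1,0],[1,-1,1]] U=[[2,0,0],[0,3,3],[0,0,1]]

  r1 -= 3·r0 → [0,3,3]
  r2 -= 1·r0 → [0,-3,-2]
  r2 -= -1·r1 → [0,0,1]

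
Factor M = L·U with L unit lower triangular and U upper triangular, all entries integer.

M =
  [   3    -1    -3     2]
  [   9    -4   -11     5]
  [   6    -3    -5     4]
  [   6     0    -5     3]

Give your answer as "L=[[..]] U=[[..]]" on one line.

  r1 -= 3·r0 → [0,-1,-2,-1]
  r2 -= 2·r0 → [0,-1,1,0]
  r3 -= 2·r0 → [0,2,1,-1]
  r2 -= 1·r1 → [0,0,3,1]
  r3 -= -2·r1 → [0,0,-3,-3]
  r3 -= -1·r2 → [0,0,0,-2]

L=[[1,0,0,0],[3,1,0,0],[2,1,1,0],[2,-2,-1,1]] U=[[3,-1,-3,2],[0,-1,-2,-1],[0,0,3,1],[0,0,0,-2]]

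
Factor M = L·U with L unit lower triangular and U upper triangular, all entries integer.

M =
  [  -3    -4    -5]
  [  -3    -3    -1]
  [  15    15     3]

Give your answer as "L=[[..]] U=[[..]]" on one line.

L=[[1,0,0],[1,1,0],[-5,-5,1]] U=[[-3,-4,-5],[0,1,4],[0,0,-2]]

  row1 -= 1·row0 → [0,1,4]
  row2 -= -5·row0 → [0,-5,-22]
  row2 -= -5·row1 → [0,0,-2]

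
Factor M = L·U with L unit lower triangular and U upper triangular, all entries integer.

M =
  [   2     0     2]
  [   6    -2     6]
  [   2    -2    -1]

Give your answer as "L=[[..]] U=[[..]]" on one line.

L=[[1,0,0],[3,1,0],[1,1,1]] U=[[2,0,2],[0,-2,0],[0,0,-3]]

  row1 -= 3·row0 → [0,-2,0]
  row2 -= 1·row0 → [0,-2,-3]
  row2 -= 1·row1 → [0,0,-3]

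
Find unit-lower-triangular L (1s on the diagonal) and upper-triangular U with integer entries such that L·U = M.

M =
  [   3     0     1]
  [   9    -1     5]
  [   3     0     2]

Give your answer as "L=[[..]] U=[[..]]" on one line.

  r1 -= 3·r0 → [0,-1,2]
  r2 -= 1·r0 → [0,0,1]
  r2 -= 0·r1 → [0,0,1]

L=[[1,0,0],[3,1,0],[1,0,1]] U=[[3,0,1],[0,-1,2],[0,0,1]]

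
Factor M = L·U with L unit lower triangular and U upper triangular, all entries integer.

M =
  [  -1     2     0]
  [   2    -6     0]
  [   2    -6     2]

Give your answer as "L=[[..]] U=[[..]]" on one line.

  R1 -= -2·R0 → [0,-2,0]
  R2 -= -2·R0 → [0,-2,2]
  R2 -= 1·R1 → [0,0,2]

L=[[1,0,0],[-2,1,0],[-2,1,1]] U=[[-1,2,0],[0,-2,0],[0,0,2]]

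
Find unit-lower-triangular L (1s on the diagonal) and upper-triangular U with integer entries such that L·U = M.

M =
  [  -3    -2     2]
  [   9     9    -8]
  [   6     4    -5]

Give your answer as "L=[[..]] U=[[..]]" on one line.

  row1 -= -3·row0 → [0,3,-2]
  row2 -= -2·row0 → [0,0,-1]
  row2 -= 0·row1 → [0,0,-1]

L=[[1,0,0],[-3,1,0],[-2,0,1]] U=[[-3,-2,2],[0,3,-2],[0,0,-1]]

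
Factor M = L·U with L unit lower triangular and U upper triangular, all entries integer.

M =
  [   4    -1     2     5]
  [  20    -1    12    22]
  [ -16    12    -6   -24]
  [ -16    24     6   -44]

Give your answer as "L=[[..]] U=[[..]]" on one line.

  row1 -= 5·row0 → [0,4,2,-3]
  row2 -= -4·row0 → [0,8,2,-4]
  row3 -= -4·row0 → [0,20,14,-24]
  row2 -= 2·row1 → [0,0,-2,2]
  row3 -= 5·row1 → [0,0,4,-9]
  row3 -= -2·row2 → [0,0,0,-5]

L=[[1,0,0,0],[5,1,0,0],[-4,2,1,0],[-4,5,-2,1]] U=[[4,-1,2,5],[0,4,2,-3],[0,0,-2,2],[0,0,0,-5]]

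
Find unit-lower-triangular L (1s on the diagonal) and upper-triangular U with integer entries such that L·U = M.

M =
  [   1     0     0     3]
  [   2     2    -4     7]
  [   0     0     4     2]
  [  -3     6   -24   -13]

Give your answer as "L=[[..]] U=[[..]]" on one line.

L=[[1,0,0,0],[2,1,0,0],[0,0,1,0],[-3,3,-3,1]] U=[[1,0,0,3],[0,2,-4,1],[0,0,4,2],[0,0,0,-1]]

  R1 -= 2·R0 → [0,2,-4,1]
  R2 -= 0·R0 → [0,0,4,2]
  R3 -= -3·R0 → [0,6,-24,-4]
  R2 -= 0·R1 → [0,0,4,2]
  R3 -= 3·R1 → [0,0,-12,-7]
  R3 -= -3·R2 → [0,0,0,-1]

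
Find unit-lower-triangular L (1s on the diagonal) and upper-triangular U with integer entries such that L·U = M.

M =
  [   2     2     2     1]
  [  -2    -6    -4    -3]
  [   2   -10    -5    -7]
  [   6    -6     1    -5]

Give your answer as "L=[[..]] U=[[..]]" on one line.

L=[[1,0,0,0],[-1,1,0,0],[1,3,1,0],[3,3,-1,1]] U=[[2,2,2,1],[0,-4,-2,-2],[0,0,-1,-2],[0,0,0,-4]]

  row1 -= -1·row0 → [0,-4,-2,-2]
  row2 -= 1·row0 → [0,-12,-7,-8]
  row3 -= 3·row0 → [0,-12,-5,-8]
  row2 -= 3·row1 → [0,0,-1,-2]
  row3 -= 3·row1 → [0,0,1,-2]
  row3 -= -1·row2 → [0,0,0,-4]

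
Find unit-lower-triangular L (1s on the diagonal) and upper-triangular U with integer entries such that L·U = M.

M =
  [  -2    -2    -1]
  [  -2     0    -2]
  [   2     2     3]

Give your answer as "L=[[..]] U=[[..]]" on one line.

  R1 -= 1·R0 → [0,2,-1]
  R2 -= -1·R0 → [0,0,2]
  R2 -= 0·R1 → [0,0,2]

L=[[1,0,0],[1,1,0],[-1,0,1]] U=[[-2,-2,-1],[0,2,-1],[0,0,2]]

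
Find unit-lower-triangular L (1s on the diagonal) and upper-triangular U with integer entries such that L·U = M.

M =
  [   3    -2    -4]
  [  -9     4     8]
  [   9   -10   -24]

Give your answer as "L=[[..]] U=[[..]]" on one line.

  r1 -= -3·r0 → [0,-2,-4]
  r2 -= 3·r0 → [0,-4,-12]
  r2 -= 2·r1 → [0,0,-4]

L=[[1,0,0],[-3,1,0],[3,2,1]] U=[[3,-2,-4],[0,-2,-4],[0,0,-4]]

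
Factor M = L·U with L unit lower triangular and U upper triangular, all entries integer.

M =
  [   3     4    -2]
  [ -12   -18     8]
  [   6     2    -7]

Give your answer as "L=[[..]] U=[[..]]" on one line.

  R1 -= -4·R0 → [0,-2,0]
  R2 -= 2·R0 → [0,-6,-3]
  R2 -= 3·R1 → [0,0,-3]

L=[[1,0,0],[-4,1,0],[2,3,1]] U=[[3,4,-2],[0,-2,0],[0,0,-3]]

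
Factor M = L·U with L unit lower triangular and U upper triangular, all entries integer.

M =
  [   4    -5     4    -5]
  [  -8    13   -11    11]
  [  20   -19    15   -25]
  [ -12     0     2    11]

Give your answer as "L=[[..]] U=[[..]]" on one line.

L=[[1,0,0,0],[-2,1,0,0],[5,2,1,0],[-3,-5,-1,1]] U=[[4,-5,4,-5],[0,3,-3,1],[0,0,1,-2],[0,0,0,-1]]

  row1 -= -2·row0 → [0,3,-3,1]
  row2 -= 5·row0 → [0,6,-5,0]
  row3 -= -3·row0 → [0,-15,14,-4]
  row2 -= 2·row1 → [0,0,1,-2]
  row3 -= -5·row1 → [0,0,-1,1]
  row3 -= -1·row2 → [0,0,0,-1]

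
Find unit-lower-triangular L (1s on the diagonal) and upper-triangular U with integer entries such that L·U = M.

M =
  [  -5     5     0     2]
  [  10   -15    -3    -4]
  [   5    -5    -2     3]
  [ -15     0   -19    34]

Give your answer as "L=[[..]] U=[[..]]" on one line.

L=[[1,0,0,0],[-2,1,0,0],[-1,0,1,0],[3,3,5,1]] U=[[-5,5,0,2],[0,-5,-3,0],[0,0,-2,5],[0,0,0,3]]

  R1 -= -2·R0 → [0,-5,-3,0]
  R2 -= -1·R0 → [0,0,-2,5]
  R3 -= 3·R0 → [0,-15,-19,28]
  R2 -= 0·R1 → [0,0,-2,5]
  R3 -= 3·R1 → [0,0,-10,28]
  R3 -= 5·R2 → [0,0,0,3]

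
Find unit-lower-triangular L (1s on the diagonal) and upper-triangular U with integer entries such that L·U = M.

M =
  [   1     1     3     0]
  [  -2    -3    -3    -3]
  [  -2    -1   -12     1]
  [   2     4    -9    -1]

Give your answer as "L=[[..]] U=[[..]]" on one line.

L=[[1,0,0,0],[-2,1,0,0],[-2,-1,1,0],[2,-2,3,1]] U=[[1,1,3,0],[0,-1,3,-3],[0,0,-3,-2],[0,0,0,-1]]

  R1 -= -2·R0 → [0,-1,3,-3]
  R2 -= -2·R0 → [0,1,-6,1]
  R3 -= 2·R0 → [0,2,-15,-1]
  R2 -= -1·R1 → [0,0,-3,-2]
  R3 -= -2·R1 → [0,0,-9,-7]
  R3 -= 3·R2 → [0,0,0,-1]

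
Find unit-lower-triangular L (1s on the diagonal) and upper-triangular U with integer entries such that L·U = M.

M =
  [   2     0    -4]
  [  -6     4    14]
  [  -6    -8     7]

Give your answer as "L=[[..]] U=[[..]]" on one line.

  row1 -= -3·row0 → [0,4,2]
  row2 -= -3·row0 → [0,-8,-5]
  row2 -= -2·row1 → [0,0,-1]

L=[[1,0,0],[-3,1,0],[-3,-2,1]] U=[[2,0,-4],[0,4,2],[0,0,-1]]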